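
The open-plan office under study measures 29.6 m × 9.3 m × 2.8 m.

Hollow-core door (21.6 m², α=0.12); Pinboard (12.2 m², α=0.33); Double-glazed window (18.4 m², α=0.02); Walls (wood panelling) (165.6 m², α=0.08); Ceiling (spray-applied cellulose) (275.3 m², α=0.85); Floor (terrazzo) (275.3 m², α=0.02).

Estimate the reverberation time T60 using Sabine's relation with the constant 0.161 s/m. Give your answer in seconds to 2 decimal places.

0.48 s

Equivalent absorption area: A = 21.6*0.12 + 12.2*0.33 + 18.4*0.02 + 165.6*0.08 + 275.3*0.85 + 275.3*0.02 = 259.745 m².
Volume V = 29.6 × 9.3 × 2.8 = 770.784 m³.
RT60 = 0.161 · V / A = 0.161 × 770.784 / 259.745 = 0.48 s.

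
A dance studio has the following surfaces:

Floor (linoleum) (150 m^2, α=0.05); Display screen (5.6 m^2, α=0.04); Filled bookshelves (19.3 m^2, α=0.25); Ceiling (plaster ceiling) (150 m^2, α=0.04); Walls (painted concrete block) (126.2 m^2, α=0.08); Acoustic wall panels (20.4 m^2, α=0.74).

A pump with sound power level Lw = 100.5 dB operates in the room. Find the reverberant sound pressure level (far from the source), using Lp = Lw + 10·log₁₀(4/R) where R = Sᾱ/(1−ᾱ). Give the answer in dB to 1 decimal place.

89.7 dB

A = 43.741 sabins; S = 471.5 m^2.
ᾱ = 0.0928, so room constant R = A/(1−ᾱ) = 48.215 m^2.
Lp = Lw + 10 log₁₀(4/R) = 100.5 -10.81 = 89.7 dB.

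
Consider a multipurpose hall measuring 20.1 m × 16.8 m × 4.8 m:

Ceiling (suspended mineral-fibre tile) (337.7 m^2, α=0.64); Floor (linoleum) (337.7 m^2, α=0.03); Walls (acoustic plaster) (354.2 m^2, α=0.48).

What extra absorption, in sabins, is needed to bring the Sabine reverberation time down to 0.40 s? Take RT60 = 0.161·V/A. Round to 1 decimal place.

Total absorption A₁ = 337.7*0.64 + 337.7*0.03 + 354.2*0.48
  = 216.128 + 10.131 + 170.016 = 396.275 m^2 sabins.
Target A₂ = 0.161·1620.864/0.40 = 652.398 sabins (V = 1620.864 m³).
Shortfall: 652.398 − 396.275 = 256.1 sabins.

256.1 sabins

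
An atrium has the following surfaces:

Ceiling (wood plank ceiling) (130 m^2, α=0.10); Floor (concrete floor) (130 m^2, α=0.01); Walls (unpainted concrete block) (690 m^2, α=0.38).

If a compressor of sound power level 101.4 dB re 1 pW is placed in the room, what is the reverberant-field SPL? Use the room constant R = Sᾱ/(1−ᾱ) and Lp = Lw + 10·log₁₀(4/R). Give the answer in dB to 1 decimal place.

81.5 dB

Σ(Sᵢαᵢ) = 130·0.10 + 130·0.01 + 690·0.38 = 276.500; total area S = 950.0 m^2.
ᾱ = 0.2911, so room constant R = A/(1−ᾱ) = 390.041 m^2.
Lp = 101.4 + 10·log₁₀(4/390.041) = 101.4 + (-19.89) = 81.5 dB.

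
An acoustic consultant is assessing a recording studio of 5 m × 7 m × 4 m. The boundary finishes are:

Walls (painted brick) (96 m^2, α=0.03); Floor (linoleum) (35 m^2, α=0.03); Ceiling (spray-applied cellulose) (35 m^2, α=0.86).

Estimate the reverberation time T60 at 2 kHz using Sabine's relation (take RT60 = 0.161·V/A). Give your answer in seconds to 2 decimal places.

Total absorption A = 96·0.03 + 35·0.03 + 35·0.86
  = 2.880 + 1.050 + 30.100 = 34.030 m^2 sabins.
Volume V = 5 × 7 × 4 = 140 m³.
Sabine: RT60 = 0.161 × 140 / 34.030 = 0.66 s.

0.66 sec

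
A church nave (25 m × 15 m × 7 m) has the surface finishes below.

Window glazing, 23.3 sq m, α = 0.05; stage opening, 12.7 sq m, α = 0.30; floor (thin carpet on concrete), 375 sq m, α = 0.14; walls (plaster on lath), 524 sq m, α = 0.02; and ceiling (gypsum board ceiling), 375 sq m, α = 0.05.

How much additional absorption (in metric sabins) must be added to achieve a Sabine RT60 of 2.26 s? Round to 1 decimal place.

Equivalent absorption area: A₁ = 23.3×0.05 + 12.7×0.30 + 375×0.14 + 524×0.02 + 375×0.05 = 86.705 sq m.
Target A₂ = 0.161·2625/2.26 = 187.002 sabins (V = 2625 m³).
ΔA = A₂ − A₁ = 187.002 − 86.705 = 100.3 sabins.

100.3 sabins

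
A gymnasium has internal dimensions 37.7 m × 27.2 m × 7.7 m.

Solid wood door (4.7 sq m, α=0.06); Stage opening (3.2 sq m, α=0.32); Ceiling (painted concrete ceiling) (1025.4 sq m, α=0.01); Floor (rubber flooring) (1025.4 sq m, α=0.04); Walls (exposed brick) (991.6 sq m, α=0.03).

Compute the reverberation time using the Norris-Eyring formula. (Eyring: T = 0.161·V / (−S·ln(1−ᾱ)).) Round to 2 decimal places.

15.23 s

Total surface area S = 4.7 + 3.2 + 1025.4 + 1025.4 + 991.6 = 3050.3 sq m.
Σ(Sᵢαᵢ) = 4.7·0.06 + 3.2·0.32 + 1025.4·0.01 + 1025.4·0.04 + 991.6·0.03 = 82.324.
Mean coefficient ᾱ = A/S = 0.0270.
−S·ln(1−ᾱ) = −3050.3 × ln(1 − 0.0270) = 83.490.
V = 37.7 × 27.2 × 7.7 = 7895.888 m³.
T = 0.161·V/[−S·ln(1−ᾱ)] = 0.161·7895.888/83.490 = 15.23 s.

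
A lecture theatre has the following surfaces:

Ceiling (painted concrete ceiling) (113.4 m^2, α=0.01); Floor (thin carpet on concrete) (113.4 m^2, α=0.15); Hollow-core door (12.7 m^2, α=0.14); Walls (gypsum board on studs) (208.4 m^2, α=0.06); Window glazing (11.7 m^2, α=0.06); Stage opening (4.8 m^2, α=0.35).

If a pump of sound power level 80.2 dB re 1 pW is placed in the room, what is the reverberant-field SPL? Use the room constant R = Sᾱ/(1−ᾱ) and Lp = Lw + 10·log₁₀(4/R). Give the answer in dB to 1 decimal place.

70.5 dB

A = 34.808 sabins; S = 464.4 m^2.
ᾱ = 34.808/464.4 = 0.0750; R = Sᾱ/(1−ᾱ) = 34.808/(1−0.0750) = 37.630 m^2.
Lp = Lw + 10 log₁₀(4/R) = 80.2 -9.73 = 70.5 dB.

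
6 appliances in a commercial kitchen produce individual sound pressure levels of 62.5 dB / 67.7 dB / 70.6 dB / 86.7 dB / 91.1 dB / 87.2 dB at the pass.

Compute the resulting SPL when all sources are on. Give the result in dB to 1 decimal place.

Converting to relative power and adding: 10^(62.5/10) + 10^(67.7/10) + 10^(70.6/10) + 10^(86.7/10) + 10^(91.1/10) + 10^(87.2/10) = 2.3e+09.
L_total = 10·log₁₀(2.3e+09) = 93.6 dB.

93.6 dB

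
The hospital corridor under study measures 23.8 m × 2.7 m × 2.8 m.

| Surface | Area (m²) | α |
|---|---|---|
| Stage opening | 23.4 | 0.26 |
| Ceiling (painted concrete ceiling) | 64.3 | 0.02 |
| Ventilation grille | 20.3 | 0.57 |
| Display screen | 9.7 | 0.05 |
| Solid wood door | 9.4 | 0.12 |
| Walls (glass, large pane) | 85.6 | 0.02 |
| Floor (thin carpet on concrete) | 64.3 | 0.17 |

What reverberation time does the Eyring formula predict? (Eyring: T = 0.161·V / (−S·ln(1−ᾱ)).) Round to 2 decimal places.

0.82 s

S = Σ Sᵢ = 277.0 m².
Σ(Sᵢαᵢ) = 23.4·0.26 + 64.3·0.02 + 20.3·0.57 + 9.7·0.05 + 9.4·0.12 + 85.6·0.02 + 64.3·0.17 = 33.197.
ᾱ = 33.197 / 277.0 = 0.1198.
−S·ln(1−ᾱ) = −277.0 × ln(1 − 0.1198) = 35.347.
V = 23.8 × 2.7 × 2.8 = 179.928 m³.
T = 0.161·V/[−S·ln(1−ᾱ)] = 0.161·179.928/35.347 = 0.82 s.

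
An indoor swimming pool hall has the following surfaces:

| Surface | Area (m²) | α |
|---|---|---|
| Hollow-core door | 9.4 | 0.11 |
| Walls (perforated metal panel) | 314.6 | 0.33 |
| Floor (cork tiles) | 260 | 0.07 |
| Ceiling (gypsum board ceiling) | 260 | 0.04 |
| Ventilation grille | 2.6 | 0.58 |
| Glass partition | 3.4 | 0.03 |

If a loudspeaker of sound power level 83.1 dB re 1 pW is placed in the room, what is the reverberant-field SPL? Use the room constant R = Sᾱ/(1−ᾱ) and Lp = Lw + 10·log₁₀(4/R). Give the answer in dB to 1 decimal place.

67.1 dB

Σ(Sᵢαᵢ) = 9.4×0.11 + 314.6×0.33 + 260×0.07 + 260×0.04 + 2.6×0.58 + 3.4×0.03 = 135.062; total area S = 850.0 m².
ᾱ = 0.1589, so room constant R = A/(1−ᾱ) = 160.578 m².
Lp = 83.1 + 10·log₁₀(4/160.578) = 83.1 + (-16.04) = 67.1 dB.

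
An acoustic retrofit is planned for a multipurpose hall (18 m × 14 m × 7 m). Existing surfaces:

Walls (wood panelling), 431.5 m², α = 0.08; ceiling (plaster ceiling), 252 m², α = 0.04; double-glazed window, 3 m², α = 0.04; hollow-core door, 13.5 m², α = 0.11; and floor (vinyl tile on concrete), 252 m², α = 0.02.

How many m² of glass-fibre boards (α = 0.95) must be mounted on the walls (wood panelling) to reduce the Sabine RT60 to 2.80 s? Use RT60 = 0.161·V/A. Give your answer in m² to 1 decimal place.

Equivalent absorption area: A₁ = 431.5*0.08 + 252*0.04 + 3*0.04 + 13.5*0.11 + 252*0.02 = 51.245 m².
Required A₂ = 0.161·1764/2.80 = 101.430 sabins.
Absorption to add: 101.430 − 51.245 = 50.185 sabins.
Each m² of panel replacing the walls (wood panelling) adds (0.95 − 0.08) = 0.87 sabins.
Area = ΔA/Δα = 50.185/0.87 = 57.7 m².

57.7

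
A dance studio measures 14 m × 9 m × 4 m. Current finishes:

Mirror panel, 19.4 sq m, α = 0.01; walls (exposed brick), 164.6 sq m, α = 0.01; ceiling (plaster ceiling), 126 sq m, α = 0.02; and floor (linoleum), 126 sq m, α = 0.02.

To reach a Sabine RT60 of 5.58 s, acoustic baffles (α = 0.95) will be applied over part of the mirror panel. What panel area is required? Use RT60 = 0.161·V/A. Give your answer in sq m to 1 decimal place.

8.2

A₁ = Σ Sᵢαᵢ = 19.4×0.01 + 164.6×0.01 + 126×0.02 + 126×0.02 = 6.880 sabins.
Required A₂ = 0.161·504/5.58 = 14.542 sabins.
ΔA needed = 14.542 − 6.880 = 7.662 sabins.
Net gain per sq m: Δα = 0.95 − 0.01 = 0.94.
Area = ΔA/Δα = 7.662/0.94 = 8.2 sq m.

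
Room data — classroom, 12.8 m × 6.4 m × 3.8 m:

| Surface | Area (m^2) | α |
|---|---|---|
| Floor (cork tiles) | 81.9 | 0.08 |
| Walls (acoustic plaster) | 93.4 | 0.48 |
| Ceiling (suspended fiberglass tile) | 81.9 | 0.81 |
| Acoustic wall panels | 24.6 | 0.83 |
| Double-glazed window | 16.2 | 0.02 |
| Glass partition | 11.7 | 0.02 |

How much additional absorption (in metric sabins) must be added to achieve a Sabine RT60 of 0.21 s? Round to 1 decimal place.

100.0 sabins

Summing Sᵢαᵢ: 6.552 + 44.832 + 66.339 + 20.418 + 0.324 + 0.234 → A₁ = 138.699 sabins.
V = 311.296 m³. Required absorption A₂ = 0.161 × 311.296 / 0.21 = 238.660 sabins.
ΔA = A₂ − A₁ = 238.660 − 138.699 = 100.0 sabins.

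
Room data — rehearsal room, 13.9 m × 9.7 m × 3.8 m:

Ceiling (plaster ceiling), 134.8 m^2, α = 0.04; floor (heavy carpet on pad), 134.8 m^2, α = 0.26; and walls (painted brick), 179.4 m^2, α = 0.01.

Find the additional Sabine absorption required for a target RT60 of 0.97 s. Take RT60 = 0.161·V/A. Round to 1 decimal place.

42.8 sabins

A₁ = Σ Sᵢαᵢ = 134.8*0.04 + 134.8*0.26 + 179.4*0.01 = 42.234 sabins.
Target A₂ = 0.161·512.354/0.97 = 85.040 sabins (V = 512.354 m³).
Additional absorption ΔA = 85.040 − 42.234 = 42.8 sabins.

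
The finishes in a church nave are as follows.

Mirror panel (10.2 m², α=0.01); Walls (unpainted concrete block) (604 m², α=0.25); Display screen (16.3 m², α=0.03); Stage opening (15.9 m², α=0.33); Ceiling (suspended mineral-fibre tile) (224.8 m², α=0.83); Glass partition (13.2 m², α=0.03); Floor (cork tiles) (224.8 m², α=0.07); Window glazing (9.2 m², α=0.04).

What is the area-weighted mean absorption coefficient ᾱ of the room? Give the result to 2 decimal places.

S = Σ Sᵢ = 10.2 + 604 + 16.3 + 15.9 + 224.8 + 13.2 + 224.8 + 9.2 = 1118.4 m².
A = 10.2×0.01 + 604×0.25 + 16.3×0.03 + 15.9×0.33 + 224.8×0.83 + 13.2×0.03 + 224.8×0.07 + 9.2×0.04 = 359.922 sabins.
ᾱ = 359.922 / 1118.4 = 0.32.

0.32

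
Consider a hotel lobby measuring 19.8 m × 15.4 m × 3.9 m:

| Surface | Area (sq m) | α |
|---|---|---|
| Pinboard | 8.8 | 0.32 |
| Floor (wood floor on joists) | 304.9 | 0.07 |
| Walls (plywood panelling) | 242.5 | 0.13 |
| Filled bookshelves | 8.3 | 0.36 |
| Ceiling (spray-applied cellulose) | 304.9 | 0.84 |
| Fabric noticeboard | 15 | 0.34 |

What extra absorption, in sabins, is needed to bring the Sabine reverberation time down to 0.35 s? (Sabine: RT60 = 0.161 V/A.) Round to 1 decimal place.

Equivalent absorption area: A₁ = 8.8*0.32 + 304.9*0.07 + 242.5*0.13 + 8.3*0.36 + 304.9*0.84 + 15*0.34 = 319.888 sq m.
Target A₂ = 0.161·1189.188/0.35 = 547.026 sabins (V = 1189.188 m³).
Shortfall: 547.026 − 319.888 = 227.1 sabins.

227.1 sabins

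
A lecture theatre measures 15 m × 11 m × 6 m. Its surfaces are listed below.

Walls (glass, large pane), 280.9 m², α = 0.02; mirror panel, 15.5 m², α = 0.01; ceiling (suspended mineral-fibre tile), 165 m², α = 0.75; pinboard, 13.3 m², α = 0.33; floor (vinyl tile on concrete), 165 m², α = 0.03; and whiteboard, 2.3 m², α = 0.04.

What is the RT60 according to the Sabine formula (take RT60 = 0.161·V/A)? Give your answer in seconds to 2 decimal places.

1.15 sec

A = Σ Sᵢαᵢ = 280.9·0.02 + 15.5·0.01 + 165·0.75 + 13.3·0.33 + 165·0.03 + 2.3·0.04 = 138.954 sabins.
Volume V = 15 × 11 × 6 = 990 m³.
T = 0.161 V/A = 0.161·990/138.954 = 1.15 s.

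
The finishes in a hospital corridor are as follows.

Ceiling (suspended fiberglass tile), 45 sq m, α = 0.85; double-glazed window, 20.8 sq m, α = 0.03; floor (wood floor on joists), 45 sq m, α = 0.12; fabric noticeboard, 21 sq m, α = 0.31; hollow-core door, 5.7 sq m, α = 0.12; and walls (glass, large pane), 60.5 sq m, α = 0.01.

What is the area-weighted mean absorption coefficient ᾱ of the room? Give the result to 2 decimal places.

S = Σ Sᵢ = 45 + 20.8 + 45 + 21 + 5.7 + 60.5 = 198.0 sq m.
Σ(Sᵢαᵢ) = 45×0.85 + 20.8×0.03 + 45×0.12 + 21×0.31 + 5.7×0.12 + 60.5×0.01 = 52.073.
ᾱ = A/S = 0.26.

0.26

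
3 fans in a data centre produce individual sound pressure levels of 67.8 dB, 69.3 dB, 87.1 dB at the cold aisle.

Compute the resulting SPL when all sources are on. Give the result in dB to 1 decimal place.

Converting to relative power and adding: 10^(67.8/10) + 10^(69.3/10) + 10^(87.1/10) = 5.274e+08.
Combined level = 10 log₁₀(5.274e+08) = 87.2 dB.

87.2 dB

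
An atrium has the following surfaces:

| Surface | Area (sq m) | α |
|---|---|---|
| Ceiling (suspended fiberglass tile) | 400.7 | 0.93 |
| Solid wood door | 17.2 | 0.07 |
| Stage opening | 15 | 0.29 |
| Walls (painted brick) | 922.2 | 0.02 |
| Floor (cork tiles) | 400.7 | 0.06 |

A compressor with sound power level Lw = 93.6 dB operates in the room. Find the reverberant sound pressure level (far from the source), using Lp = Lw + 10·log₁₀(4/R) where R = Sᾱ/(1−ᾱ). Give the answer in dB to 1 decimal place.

72.2 dB

A = 420.691 sabins; S = 1755.8 sq m.
ᾱ = 420.691/1755.8 = 0.2396; R = Sᾱ/(1−ᾱ) = 420.691/(1−0.2396) = 553.250 sq m.
Lp = 93.6 + 10·log₁₀(4/553.250) = 93.6 + (-21.41) = 72.2 dB.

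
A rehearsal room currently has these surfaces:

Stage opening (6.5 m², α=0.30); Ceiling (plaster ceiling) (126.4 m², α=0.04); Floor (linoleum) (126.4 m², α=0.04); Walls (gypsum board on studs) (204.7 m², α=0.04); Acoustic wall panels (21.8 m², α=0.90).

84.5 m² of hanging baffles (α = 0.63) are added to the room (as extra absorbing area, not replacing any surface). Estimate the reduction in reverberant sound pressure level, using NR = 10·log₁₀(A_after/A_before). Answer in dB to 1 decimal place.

Summing Sᵢαᵢ: 1.950 + 5.056 + 5.056 + 8.188 + 19.620 → A_before = 39.870 sabins.
Treatment contributes 84.5·0.63 = 53.235 sabins.
New total A_after = 93.105 sabins.
NR = 10·log₁₀(93.105/39.870) = 3.7 dB.

3.7 dB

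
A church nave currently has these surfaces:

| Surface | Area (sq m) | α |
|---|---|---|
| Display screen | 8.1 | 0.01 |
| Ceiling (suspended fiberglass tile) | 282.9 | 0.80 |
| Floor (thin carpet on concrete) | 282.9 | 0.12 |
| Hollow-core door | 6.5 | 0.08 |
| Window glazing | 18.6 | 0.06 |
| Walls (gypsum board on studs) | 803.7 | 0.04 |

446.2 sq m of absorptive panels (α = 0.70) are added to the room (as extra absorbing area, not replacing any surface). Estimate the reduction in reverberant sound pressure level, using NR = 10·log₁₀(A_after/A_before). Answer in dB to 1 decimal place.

3.1 dB

Summing Sᵢαᵢ: 0.081 + 226.320 + 33.948 + 0.520 + 1.116 + 32.148 → A_before = 294.133 sabins.
Treatment contributes 446.2·0.70 = 312.340 sabins.
A_after = 294.133 + 312.340 = 606.473 sabins.
NR = 10·log₁₀(606.473/294.133) = 3.1 dB.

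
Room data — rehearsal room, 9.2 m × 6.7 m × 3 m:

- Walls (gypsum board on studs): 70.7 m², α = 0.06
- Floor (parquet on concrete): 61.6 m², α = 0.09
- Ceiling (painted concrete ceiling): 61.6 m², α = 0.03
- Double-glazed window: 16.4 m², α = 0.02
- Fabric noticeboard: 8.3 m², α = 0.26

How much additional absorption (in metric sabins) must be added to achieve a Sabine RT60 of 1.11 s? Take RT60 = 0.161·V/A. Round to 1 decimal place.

12.7 sabins

Equivalent absorption area: A₁ = 70.7*0.06 + 61.6*0.09 + 61.6*0.03 + 16.4*0.02 + 8.3*0.26 = 14.120 m².
V = 184.92 m³. Required absorption A₂ = 0.161 × 184.92 / 1.11 = 26.822 sabins.
Shortfall: 26.822 − 14.120 = 12.7 sabins.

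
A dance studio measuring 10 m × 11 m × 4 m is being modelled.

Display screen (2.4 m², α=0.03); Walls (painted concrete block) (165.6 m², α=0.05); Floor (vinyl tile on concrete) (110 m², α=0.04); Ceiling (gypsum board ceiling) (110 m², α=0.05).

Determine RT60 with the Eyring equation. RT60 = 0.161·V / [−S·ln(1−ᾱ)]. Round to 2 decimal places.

S = Σ Sᵢ = 388.0 m².
Σ(Sᵢαᵢ) = 2.4×0.03 + 165.6×0.05 + 110×0.04 + 110×0.05 = 18.252.
ᾱ = 18.252 / 388.0 = 0.0470.
Eyring denominator: −S ln(1−ᾱ) = 18.678.
V = 10 × 11 × 4 = 440 m³.
T = 0.161·V/[−S·ln(1−ᾱ)] = 0.161·440/18.678 = 3.79 s.

3.79 s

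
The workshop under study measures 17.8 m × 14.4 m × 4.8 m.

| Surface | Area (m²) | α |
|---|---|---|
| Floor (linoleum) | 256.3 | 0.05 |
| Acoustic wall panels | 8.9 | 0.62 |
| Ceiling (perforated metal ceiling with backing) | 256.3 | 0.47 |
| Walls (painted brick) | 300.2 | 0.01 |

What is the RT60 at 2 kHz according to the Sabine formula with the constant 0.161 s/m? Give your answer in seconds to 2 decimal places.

A = Σ Sᵢαᵢ = 256.3×0.05 + 8.9×0.62 + 256.3×0.47 + 300.2×0.01 = 141.796 sabins.
Room volume: 1230.336 m³.
RT60 = 0.161 · V / A = 0.161 × 1230.336 / 141.796 = 1.40 s.

1.40 s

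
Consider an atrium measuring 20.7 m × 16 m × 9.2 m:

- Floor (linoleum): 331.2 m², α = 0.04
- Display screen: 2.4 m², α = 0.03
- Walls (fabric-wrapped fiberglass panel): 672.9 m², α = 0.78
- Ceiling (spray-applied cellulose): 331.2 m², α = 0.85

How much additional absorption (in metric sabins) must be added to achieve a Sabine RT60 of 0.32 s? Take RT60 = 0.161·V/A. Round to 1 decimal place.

Summing Sᵢαᵢ: 13.248 + 0.072 + 524.862 + 281.520 → A₁ = 819.702 sabins.
V = 3047.04 m³. Required absorption A₂ = 0.161 × 3047.04 / 0.32 = 1533.042 sabins.
Additional absorption ΔA = 1533.042 − 819.702 = 713.3 sabins.

713.3 sabins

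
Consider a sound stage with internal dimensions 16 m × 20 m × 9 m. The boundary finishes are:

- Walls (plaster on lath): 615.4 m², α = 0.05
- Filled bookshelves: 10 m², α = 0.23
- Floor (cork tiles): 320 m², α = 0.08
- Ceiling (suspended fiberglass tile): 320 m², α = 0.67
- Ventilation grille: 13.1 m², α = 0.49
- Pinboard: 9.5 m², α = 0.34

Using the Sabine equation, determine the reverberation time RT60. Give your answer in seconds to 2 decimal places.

Equivalent absorption area: A = 615.4*0.05 + 10*0.23 + 320*0.08 + 320*0.67 + 13.1*0.49 + 9.5*0.34 = 282.719 m².
Room volume: 2880 m³.
RT60 = 0.161 · V / A = 0.161 × 2880 / 282.719 = 1.64 s.

1.64 s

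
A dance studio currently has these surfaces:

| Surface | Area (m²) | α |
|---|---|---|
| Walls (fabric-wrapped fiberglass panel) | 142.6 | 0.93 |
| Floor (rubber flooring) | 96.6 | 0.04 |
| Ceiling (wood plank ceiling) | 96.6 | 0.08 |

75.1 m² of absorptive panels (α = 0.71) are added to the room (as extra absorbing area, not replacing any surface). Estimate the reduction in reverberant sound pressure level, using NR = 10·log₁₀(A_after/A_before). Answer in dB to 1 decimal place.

1.4 dB

Total absorption A_before = 142.6·0.93 + 96.6·0.04 + 96.6·0.08
  = 132.618 + 3.864 + 7.728 = 144.210 m² sabins.
Treatment contributes 75.1·0.71 = 53.321 sabins.
New total A_after = 197.531 sabins.
Reduction = 10 log₁₀(A_after/A_before) = 10 log₁₀(1.3697) = 1.4 dB.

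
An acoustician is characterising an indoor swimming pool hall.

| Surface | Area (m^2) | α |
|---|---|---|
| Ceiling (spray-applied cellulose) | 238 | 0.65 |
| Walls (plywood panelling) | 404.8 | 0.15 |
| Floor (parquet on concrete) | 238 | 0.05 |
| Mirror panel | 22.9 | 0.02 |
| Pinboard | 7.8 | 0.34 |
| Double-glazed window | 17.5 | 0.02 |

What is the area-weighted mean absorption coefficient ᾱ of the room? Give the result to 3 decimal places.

0.248

S = Σ Sᵢ = 238 + 404.8 + 238 + 22.9 + 7.8 + 17.5 = 929.0 m^2.
A = 238×0.65 + 404.8×0.15 + 238×0.05 + 22.9×0.02 + 7.8×0.34 + 17.5×0.02 = 230.780 sabins.
ᾱ = 230.780 / 929.0 = 0.248.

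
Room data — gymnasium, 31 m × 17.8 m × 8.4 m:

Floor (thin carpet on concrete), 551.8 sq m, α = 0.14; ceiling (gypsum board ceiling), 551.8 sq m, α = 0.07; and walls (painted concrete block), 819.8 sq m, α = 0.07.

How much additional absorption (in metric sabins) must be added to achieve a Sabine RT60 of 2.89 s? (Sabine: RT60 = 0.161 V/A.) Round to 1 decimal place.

Total absorption A₁ = 551.8*0.14 + 551.8*0.07 + 819.8*0.07
  = 77.252 + 38.626 + 57.386 = 173.264 sq m sabins.
For T = 2.89 s, need A₂ = 0.161·V/T = 0.161·4635.12/2.89 = 258.219 sabins.
Shortfall: 258.219 − 173.264 = 85.0 sabins.

85.0 sabins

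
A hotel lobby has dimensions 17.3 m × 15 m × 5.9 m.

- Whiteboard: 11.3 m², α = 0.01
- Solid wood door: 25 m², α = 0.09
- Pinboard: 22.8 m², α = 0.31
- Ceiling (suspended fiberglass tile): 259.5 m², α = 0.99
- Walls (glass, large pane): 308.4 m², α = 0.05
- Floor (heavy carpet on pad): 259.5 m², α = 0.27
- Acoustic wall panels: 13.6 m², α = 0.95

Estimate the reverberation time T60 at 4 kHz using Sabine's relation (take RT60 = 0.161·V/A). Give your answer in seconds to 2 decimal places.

Summing Sᵢαᵢ: 0.113 + 2.250 + 7.068 + 256.905 + 15.420 + 70.065 + 12.920 → A = 364.741 sabins.
V = 17.3·15·5.9 = 1531.05 m³.
Sabine: RT60 = 0.161 × 1531.05 / 364.741 = 0.68 s.

0.68 seconds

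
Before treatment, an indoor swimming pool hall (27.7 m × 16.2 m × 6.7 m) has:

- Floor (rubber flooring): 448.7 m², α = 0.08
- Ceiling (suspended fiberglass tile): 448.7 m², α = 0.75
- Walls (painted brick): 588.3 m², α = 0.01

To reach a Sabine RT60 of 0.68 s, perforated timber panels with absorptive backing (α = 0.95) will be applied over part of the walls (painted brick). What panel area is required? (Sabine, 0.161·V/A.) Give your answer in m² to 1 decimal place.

354.8

Equivalent absorption area: A₁ = 448.7×0.08 + 448.7×0.75 + 588.3×0.01 = 378.304 m².
Required A₂ = 0.161·3006.558/0.68 = 711.847 sabins.
ΔA needed = 711.847 − 378.304 = 333.543 sabins.
Each m² of panel replacing the walls (painted brick) adds (0.95 − 0.01) = 0.94 sabins.
Panel area = 333.543 / 0.94 = 354.8 m².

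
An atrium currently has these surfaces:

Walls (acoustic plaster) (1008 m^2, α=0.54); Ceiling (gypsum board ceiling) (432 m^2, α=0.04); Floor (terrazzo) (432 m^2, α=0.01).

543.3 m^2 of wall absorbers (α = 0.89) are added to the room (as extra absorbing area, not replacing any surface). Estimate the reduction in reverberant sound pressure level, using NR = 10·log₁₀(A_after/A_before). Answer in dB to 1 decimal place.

2.7 dB

A_before = Σ Sᵢαᵢ = 1008·0.54 + 432·0.04 + 432·0.01 = 565.920 sabins.
Added absorption = 543.3 × 0.89 = 483.537 sabins.
New total A_after = 1049.457 sabins.
Reduction = 10 log₁₀(A_after/A_before) = 10 log₁₀(1.8544) = 2.7 dB.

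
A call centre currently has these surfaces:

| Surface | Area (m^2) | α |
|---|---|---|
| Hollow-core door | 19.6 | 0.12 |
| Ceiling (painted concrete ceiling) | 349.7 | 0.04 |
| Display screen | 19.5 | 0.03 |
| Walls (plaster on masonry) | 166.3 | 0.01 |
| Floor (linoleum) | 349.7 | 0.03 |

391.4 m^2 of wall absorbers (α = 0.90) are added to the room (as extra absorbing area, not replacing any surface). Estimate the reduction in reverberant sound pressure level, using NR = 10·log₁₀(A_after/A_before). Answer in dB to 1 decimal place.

11.2 dB

Summing Sᵢαᵢ: 2.352 + 13.988 + 0.585 + 1.663 + 10.491 → A_before = 29.079 sabins.
Added absorption = 391.4 × 0.90 = 352.260 sabins.
New total A_after = 381.339 sabins.
Reduction = 10 log₁₀(A_after/A_before) = 10 log₁₀(13.1139) = 11.2 dB.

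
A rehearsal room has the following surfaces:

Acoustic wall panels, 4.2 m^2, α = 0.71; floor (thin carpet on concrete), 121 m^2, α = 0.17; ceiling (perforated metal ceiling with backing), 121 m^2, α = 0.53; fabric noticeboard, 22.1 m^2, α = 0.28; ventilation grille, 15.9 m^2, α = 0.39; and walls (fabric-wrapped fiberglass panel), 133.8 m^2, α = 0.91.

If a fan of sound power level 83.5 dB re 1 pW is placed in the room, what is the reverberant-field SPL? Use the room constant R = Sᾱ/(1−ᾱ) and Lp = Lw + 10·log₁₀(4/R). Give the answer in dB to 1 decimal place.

62.8 dB

Σ(Sᵢαᵢ) = 4.2·0.71 + 121·0.17 + 121·0.53 + 22.1·0.28 + 15.9·0.39 + 133.8·0.91 = 221.829; total area S = 418.0 m^2.
ᾱ = 221.829/418.0 = 0.5307; R = Sᾱ/(1−ᾱ) = 221.829/(1−0.5307) = 472.681 m^2.
Lp = Lw + 10 log₁₀(4/R) = 83.5 -20.73 = 62.8 dB.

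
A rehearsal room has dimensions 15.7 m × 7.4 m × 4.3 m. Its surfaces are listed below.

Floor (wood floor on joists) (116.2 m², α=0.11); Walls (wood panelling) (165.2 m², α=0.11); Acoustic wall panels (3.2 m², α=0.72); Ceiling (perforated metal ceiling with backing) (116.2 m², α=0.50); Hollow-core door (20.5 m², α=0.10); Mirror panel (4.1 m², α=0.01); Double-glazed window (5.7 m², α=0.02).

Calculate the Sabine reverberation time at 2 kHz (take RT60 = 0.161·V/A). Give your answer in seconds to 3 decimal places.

Total absorption A = 116.2·0.11 + 165.2·0.11 + 3.2·0.72 + 116.2·0.50 + 20.5·0.10 + 4.1·0.01 + 5.7·0.02
  = 12.782 + 18.172 + 2.304 + 58.100 + 2.050 + 0.041 + 0.114 = 93.563 m² sabins.
Room volume: 499.574 m³.
Sabine: RT60 = 0.161 × 499.574 / 93.563 = 0.860 s.

0.860 s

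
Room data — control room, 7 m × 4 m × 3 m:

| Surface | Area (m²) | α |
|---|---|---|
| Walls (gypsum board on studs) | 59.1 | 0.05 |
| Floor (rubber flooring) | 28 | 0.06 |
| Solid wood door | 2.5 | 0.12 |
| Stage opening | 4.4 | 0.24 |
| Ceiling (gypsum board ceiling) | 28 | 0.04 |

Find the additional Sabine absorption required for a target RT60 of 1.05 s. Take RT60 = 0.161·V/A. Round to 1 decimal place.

Total absorption A₁ = 59.1*0.05 + 28*0.06 + 2.5*0.12 + 4.4*0.24 + 28*0.04
  = 2.955 + 1.680 + 0.300 + 1.056 + 1.120 = 7.111 m² sabins.
For T = 1.05 s, need A₂ = 0.161·V/T = 0.161·84/1.05 = 12.880 sabins.
Additional absorption ΔA = 12.880 − 7.111 = 5.8 sabins.

5.8 sabins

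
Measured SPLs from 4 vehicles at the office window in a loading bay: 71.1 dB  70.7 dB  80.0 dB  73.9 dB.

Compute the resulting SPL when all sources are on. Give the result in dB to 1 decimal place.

Sum in the linear (power) domain: Σ 10^(Lᵢ/10) = 10^(71.1/10) + 10^(70.7/10) + 10^(80.0/10) + 10^(73.9/10) = 1.492e+08.
L_total = 10·log₁₀(1.492e+08) = 81.7 dB.

81.7 dB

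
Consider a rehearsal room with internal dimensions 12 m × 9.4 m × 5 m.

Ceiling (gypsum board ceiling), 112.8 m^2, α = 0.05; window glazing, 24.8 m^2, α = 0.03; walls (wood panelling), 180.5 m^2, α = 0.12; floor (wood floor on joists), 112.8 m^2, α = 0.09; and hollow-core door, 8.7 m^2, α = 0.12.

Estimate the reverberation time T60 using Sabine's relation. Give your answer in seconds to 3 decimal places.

Equivalent absorption area: A = 112.8×0.05 + 24.8×0.03 + 180.5×0.12 + 112.8×0.09 + 8.7×0.12 = 39.240 m^2.
Volume V = 12 × 9.4 × 5 = 564 m³.
Sabine: RT60 = 0.161 × 564 / 39.240 = 2.314 s.

2.314 s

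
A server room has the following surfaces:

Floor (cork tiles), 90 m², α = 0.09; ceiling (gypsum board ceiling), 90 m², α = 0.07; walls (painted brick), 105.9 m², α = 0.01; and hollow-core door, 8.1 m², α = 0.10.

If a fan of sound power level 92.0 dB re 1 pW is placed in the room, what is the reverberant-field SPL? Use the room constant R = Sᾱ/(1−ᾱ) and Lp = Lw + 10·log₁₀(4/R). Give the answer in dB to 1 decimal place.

85.7 dB

A = 16.269 sabins; S = 294.0 m².
ᾱ = 0.0553, so room constant R = A/(1−ᾱ) = 17.221 m².
Lp = Lw + 10 log₁₀(4/R) = 92.0 -6.34 = 85.7 dB.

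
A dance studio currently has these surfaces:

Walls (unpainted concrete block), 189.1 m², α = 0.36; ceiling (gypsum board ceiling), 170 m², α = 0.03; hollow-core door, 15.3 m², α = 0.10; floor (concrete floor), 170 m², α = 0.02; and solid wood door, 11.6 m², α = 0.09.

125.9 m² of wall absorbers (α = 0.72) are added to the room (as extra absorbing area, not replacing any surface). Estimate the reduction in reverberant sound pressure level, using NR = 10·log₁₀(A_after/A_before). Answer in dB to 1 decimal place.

A_before = Σ Sᵢαᵢ = 189.1*0.36 + 170*0.03 + 15.3*0.10 + 170*0.02 + 11.6*0.09 = 79.150 sabins.
Treatment contributes 125.9·0.72 = 90.648 sabins.
A_after = 79.150 + 90.648 = 169.798 sabins.
Reduction = 10 log₁₀(A_after/A_before) = 10 log₁₀(2.1453) = 3.3 dB.

3.3 dB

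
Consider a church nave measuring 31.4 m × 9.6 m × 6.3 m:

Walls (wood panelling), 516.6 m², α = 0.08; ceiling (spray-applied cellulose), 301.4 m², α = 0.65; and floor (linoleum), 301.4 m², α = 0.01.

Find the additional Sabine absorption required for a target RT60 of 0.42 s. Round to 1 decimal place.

487.7 sabins

Total absorption A₁ = 516.6×0.08 + 301.4×0.65 + 301.4×0.01
  = 41.328 + 195.910 + 3.014 = 240.252 m² sabins.
Target A₂ = 0.161·1899.072/0.42 = 727.978 sabins (V = 1899.072 m³).
ΔA = A₂ − A₁ = 727.978 − 240.252 = 487.7 sabins.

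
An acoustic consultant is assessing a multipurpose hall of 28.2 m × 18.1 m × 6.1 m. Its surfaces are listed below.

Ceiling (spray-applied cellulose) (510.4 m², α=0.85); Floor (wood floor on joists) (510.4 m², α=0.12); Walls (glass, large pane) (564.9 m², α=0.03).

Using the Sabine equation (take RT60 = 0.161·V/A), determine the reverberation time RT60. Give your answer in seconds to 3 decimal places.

A = Σ Sᵢαᵢ = 510.4·0.85 + 510.4·0.12 + 564.9·0.03 = 512.035 sabins.
Room volume: 3113.562 m³.
T = 0.161 V/A = 0.161·3113.562/512.035 = 0.979 s.

0.979 seconds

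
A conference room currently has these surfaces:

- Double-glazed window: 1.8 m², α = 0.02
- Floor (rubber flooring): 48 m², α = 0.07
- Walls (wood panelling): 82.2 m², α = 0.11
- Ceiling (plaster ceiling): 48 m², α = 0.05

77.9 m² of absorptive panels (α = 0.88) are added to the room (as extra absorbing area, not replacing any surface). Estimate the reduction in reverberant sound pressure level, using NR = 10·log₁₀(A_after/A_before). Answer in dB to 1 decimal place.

7.5 dB

Summing Sᵢαᵢ: 0.036 + 3.360 + 9.042 + 2.400 → A_before = 14.838 sabins.
Treatment contributes 77.9·0.88 = 68.552 sabins.
New total A_after = 83.390 sabins.
Reduction = 10 log₁₀(A_after/A_before) = 10 log₁₀(5.6200) = 7.5 dB.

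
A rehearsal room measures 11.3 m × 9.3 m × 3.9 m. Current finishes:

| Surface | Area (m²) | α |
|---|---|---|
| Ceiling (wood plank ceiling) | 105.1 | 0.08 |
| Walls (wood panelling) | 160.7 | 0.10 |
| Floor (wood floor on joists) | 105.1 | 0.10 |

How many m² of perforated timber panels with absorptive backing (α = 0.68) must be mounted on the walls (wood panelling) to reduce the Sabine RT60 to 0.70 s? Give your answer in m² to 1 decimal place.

Summing Sᵢαᵢ: 8.408 + 16.070 + 10.510 → A₁ = 34.988 sabins.
Required A₂ = 0.161·409.851/0.70 = 94.266 sabins.
Absorption to add: 94.266 − 34.988 = 59.278 sabins.
Each m² of panel replacing the walls (wood panelling) adds (0.68 − 0.10) = 0.58 sabins.
Panel area = 59.278 / 0.58 = 102.2 m².

102.2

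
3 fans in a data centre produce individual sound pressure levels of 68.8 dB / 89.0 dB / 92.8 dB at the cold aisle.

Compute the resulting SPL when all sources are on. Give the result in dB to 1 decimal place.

Σ 10^(Lᵢ/10) = 2.707e+09.
Combined level = 10 log₁₀(2.707e+09) = 94.3 dB.

94.3 dB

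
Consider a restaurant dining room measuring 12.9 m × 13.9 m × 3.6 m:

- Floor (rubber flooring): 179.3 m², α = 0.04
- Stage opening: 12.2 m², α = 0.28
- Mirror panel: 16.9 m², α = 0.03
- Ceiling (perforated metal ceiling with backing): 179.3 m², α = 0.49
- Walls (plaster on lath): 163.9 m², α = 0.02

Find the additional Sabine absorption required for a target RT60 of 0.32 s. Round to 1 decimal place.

222.5 sabins

A₁ = Σ Sᵢαᵢ = 179.3·0.04 + 12.2·0.28 + 16.9·0.03 + 179.3·0.49 + 163.9·0.02 = 102.230 sabins.
Target A₂ = 0.161·645.516/0.32 = 324.775 sabins (V = 645.516 m³).
Shortfall: 324.775 − 102.230 = 222.5 sabins.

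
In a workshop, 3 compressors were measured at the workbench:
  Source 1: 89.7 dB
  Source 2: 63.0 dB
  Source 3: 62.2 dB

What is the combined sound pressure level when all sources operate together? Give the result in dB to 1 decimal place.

Σ 10^(Lᵢ/10) = 9.369e+08.
Combined level = 10 log₁₀(9.369e+08) = 89.7 dB.

89.7 dB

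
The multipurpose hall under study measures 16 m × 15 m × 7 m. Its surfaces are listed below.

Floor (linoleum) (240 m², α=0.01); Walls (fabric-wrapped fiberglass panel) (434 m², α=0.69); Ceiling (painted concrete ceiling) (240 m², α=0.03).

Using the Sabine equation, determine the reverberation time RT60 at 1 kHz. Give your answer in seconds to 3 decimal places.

0.875 sec

A = Σ Sᵢαᵢ = 240×0.01 + 434×0.69 + 240×0.03 = 309.060 sabins.
V = 16·15·7 = 1680 m³.
RT60 = 0.161 · V / A = 0.161 × 1680 / 309.060 = 0.875 s.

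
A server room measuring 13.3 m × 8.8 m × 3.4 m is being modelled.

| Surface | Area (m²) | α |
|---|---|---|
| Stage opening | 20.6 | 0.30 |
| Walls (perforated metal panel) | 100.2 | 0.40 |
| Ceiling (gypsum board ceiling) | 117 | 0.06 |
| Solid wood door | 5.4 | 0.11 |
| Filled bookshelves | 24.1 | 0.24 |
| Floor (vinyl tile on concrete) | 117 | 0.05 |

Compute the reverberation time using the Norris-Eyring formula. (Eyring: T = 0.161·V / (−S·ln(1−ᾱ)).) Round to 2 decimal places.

S = Σ Sᵢ = 384.3 m².
Σ(Sᵢαᵢ) = 20.6×0.30 + 100.2×0.40 + 117×0.06 + 5.4×0.11 + 24.1×0.24 + 117×0.05 = 65.508.
ᾱ = 65.508 / 384.3 = 0.1705.
−S·ln(1−ᾱ) = −384.3 × ln(1 − 0.1705) = 71.838.
V = 13.3 × 8.8 × 3.4 = 397.936 m³.
RT60 = 0.161 × 397.936 / 71.838 = 0.89 s.

0.89 sec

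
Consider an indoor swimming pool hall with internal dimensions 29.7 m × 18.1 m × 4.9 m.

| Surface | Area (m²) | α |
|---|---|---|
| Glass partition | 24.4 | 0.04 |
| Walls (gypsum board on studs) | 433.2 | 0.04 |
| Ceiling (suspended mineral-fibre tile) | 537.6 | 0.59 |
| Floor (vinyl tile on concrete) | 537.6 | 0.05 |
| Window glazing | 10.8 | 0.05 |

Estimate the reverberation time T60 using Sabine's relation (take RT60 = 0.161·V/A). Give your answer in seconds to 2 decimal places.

1.17 s

Summing Sᵢαᵢ: 0.976 + 17.328 + 317.184 + 26.880 + 0.540 → A = 362.908 sabins.
Room volume: 2634.093 m³.
T = 0.161 V/A = 0.161·2634.093/362.908 = 1.17 s.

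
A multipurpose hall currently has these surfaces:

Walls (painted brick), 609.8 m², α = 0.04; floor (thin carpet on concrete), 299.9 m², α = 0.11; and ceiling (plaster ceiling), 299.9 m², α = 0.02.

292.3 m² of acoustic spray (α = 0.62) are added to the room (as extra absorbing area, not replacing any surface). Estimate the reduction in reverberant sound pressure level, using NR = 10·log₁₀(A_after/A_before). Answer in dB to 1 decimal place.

A_before = Σ Sᵢαᵢ = 609.8*0.04 + 299.9*0.11 + 299.9*0.02 = 63.379 sabins.
Added absorption = 292.3 × 0.62 = 181.226 sabins.
New total A_after = 244.605 sabins.
NR = 10·log₁₀(244.605/63.379) = 5.9 dB.

5.9 dB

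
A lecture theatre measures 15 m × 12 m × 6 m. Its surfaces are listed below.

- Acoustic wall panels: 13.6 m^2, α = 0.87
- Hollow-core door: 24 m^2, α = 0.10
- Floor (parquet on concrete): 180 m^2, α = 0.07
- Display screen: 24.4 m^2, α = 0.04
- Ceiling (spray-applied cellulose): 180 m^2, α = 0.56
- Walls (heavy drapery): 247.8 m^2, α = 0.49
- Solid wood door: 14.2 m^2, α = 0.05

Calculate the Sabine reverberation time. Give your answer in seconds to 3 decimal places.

Summing Sᵢαᵢ: 11.832 + 2.400 + 12.600 + 0.976 + 100.800 + 121.422 + 0.710 → A = 250.740 sabins.
V = 15·12·6 = 1080 m³.
Sabine: RT60 = 0.161 × 1080 / 250.740 = 0.693 s.

0.693 s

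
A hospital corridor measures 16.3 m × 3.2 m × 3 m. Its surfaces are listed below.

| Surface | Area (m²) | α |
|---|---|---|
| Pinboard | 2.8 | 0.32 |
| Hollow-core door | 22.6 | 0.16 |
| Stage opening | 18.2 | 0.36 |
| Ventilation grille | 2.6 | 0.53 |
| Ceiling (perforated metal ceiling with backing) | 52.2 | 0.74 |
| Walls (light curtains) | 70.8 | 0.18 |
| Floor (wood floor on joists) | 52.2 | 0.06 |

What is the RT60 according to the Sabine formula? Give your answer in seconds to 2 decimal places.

Total absorption A = 2.8×0.32 + 22.6×0.16 + 18.2×0.36 + 2.6×0.53 + 52.2×0.74 + 70.8×0.18 + 52.2×0.06
  = 0.896 + 3.616 + 6.552 + 1.378 + 38.628 + 12.744 + 3.132 = 66.946 m² sabins.
Volume V = 16.3 × 3.2 × 3 = 156.48 m³.
RT60 = 0.161 · V / A = 0.161 × 156.48 / 66.946 = 0.38 s.

0.38 s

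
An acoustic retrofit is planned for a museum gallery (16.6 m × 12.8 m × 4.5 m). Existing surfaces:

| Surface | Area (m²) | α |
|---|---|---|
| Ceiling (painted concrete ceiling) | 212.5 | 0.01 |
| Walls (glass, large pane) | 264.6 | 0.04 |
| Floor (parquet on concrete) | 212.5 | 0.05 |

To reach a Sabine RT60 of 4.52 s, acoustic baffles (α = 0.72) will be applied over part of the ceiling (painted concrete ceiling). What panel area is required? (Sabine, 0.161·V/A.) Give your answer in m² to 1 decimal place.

Total absorption A₁ = 212.5×0.01 + 264.6×0.04 + 212.5×0.05
  = 2.125 + 10.584 + 10.625 = 23.334 m² sabins.
V = 956.16 m³. Target absorption A₂ = 0.161 × 956.16 / 4.52 = 34.058 sabins.
ΔA needed = 34.058 − 23.334 = 10.724 sabins.
Net gain per m²: Δα = 0.72 − 0.01 = 0.71.
Panel area = 10.724 / 0.71 = 15.1 m².

15.1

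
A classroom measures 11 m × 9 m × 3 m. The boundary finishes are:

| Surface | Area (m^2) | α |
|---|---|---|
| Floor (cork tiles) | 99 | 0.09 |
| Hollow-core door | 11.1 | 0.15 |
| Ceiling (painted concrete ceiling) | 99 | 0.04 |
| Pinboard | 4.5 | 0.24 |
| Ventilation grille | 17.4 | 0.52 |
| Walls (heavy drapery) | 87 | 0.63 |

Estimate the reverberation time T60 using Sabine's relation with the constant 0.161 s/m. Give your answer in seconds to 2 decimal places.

0.60 seconds

Total absorption A = 99×0.09 + 11.1×0.15 + 99×0.04 + 4.5×0.24 + 17.4×0.52 + 87×0.63
  = 8.910 + 1.665 + 3.960 + 1.080 + 9.048 + 54.810 = 79.473 m^2 sabins.
Room volume: 297 m³.
T = 0.161 V/A = 0.161·297/79.473 = 0.60 s.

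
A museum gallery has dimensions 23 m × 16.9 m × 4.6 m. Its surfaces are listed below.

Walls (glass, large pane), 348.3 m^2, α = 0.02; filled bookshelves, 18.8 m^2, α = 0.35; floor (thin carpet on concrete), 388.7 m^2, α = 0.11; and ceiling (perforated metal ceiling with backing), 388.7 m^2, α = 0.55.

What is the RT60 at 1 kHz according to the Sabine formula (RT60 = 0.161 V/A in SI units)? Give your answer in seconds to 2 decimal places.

Summing Sᵢαᵢ: 6.966 + 6.580 + 42.757 + 213.785 → A = 270.088 sabins.
Volume V = 23 × 16.9 × 4.6 = 1788.02 m³.
Sabine: RT60 = 0.161 × 1788.02 / 270.088 = 1.07 s.

1.07 s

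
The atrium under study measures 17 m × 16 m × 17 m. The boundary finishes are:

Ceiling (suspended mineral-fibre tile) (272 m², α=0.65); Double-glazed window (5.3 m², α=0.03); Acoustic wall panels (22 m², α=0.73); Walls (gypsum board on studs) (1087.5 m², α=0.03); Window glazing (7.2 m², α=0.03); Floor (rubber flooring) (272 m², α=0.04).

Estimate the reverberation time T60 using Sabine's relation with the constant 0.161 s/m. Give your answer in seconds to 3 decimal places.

3.145 s

Summing Sᵢαᵢ: 176.800 + 0.159 + 16.060 + 32.625 + 0.216 + 10.880 → A = 236.740 sabins.
Volume V = 17 × 16 × 17 = 4624 m³.
Sabine: RT60 = 0.161 × 4624 / 236.740 = 3.145 s.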